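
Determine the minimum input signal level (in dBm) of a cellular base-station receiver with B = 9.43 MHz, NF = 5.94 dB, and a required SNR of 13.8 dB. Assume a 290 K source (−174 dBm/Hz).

Sensitivity = −174 + 10 log₁₀(B) + NF + SNR_min
= −174 + 69.75 + 5.94 + 13.8
= −84.51 dBm → −84.5 dBm

−84.5 dBm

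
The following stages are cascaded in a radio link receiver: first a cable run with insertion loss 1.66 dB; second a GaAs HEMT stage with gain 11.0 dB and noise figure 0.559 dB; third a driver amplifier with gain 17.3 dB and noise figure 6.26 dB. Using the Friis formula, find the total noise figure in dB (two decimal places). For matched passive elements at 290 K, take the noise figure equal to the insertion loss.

3.10 dB

Convert to linear (a loss of L dB is a gain of −L dB): F_i = 10^(NF_i/10), G_i = 10^(G_i,dB/10)
  Stage 1: F_1 = 10^(1.66/10) = 1.466, G_1 = 10^(−1.66/10) = 0.6823
  Stage 2: F_2 = 10^(0.559/10) = 1.137, G_2 = 10^(11.0/10) = 12.59
  Stage 3: F_3 = 10^(6.26/10) = 4.227, G_3 = 10^(17.3/10) = 53.70
Friis cascade:
  F = 1.466 + (1.137 − 1)/0.6823 + (4.227 − 1)/8.590 = 2.042
NF = 10 log₁₀(2.042) = 3.10 dB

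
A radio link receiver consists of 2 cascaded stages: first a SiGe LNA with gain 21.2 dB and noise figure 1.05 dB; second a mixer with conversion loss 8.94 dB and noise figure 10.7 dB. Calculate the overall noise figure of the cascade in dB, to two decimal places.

Convert to linear (a loss of L dB is a gain of −L dB): F_i = 10^(NF_i/10), G_i = 10^(G_i,dB/10)
  Stage 1: F_1 = 10^(1.05/10) = 1.274, G_1 = 10^(21.2/10) = 131.8
  Stage 2: F_2 = 10^(10.7/10) = 11.75, G_2 = 10^(−8.94/10) = 0.1276
Friis cascade:
  F = 1.274 + (11.75 − 1)/131.8 = 1.355
NF = 10 log₁₀(1.355) = 1.32 dB

1.32 dB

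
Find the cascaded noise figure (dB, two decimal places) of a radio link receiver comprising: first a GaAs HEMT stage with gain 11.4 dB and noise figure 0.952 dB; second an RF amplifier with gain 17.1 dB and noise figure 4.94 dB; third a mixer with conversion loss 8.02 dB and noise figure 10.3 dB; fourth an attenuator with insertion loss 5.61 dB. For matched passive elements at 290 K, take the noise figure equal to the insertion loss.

1.57 dB

Convert to linear (a loss of L dB is a gain of −L dB): F_i = 10^(NF_i/10), G_i = 10^(G_i,dB/10)
  Stage 1: F_1 = 10^(0.952/10) = 1.245, G_1 = 10^(11.4/10) = 13.80
  Stage 2: F_2 = 10^(4.94/10) = 3.119, G_2 = 10^(17.1/10) = 51.29
  Stage 3: F_3 = 10^(10.3/10) = 10.72, G_3 = 10^(−8.02/10) = 0.1578
  Stage 4: F_4 = 10^(5.61/10) = 3.639, G_4 = 10^(−5.61/10) = 0.2748
Friis cascade:
  F = 1.245 + (3.119 − 1)/13.80 + (10.72 − 1)/707.9 + (3.639 − 1)/111.7 = 1.436
NF = 10 log₁₀(1.436) = 1.57 dB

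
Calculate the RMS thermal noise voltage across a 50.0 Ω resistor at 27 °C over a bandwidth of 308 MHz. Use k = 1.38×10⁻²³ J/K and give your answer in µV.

T = 27 °C + 273.15 = 300.15 K
V_n = √(4kTRB)
4kTRB = 4 × 1.38×10⁻²³ × 300.15 × 5.00×10¹ × 3.08×10⁸ = 2.55×10⁻¹⁰ V²
V_n = √(2.55×10⁻¹⁰) = 1.60×10⁻⁵ V = 16.0 µV

16.0 µV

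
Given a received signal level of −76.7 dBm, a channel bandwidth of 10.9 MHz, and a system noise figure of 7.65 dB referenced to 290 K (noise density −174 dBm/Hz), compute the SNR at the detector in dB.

Noise floor: N = −174 + 10 log₁₀(B) + NF
10 log₁₀(1.09×10⁷) = 70.37 dB
N = −174 + 70.37 + 7.65 = −95.98 dBm
SNR = P_sig − N = −76.7 − (−95.98) = 19.28 dB → 19.3 dB

19.3 dB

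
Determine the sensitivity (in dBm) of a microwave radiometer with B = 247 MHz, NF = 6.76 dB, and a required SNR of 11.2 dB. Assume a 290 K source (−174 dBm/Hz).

Sensitivity = −174 + 10 log₁₀(B) + NF + SNR_min
= −174 + 83.93 + 6.76 + 11.2
= −72.11 dBm → −72.1 dBm

−72.1 dBm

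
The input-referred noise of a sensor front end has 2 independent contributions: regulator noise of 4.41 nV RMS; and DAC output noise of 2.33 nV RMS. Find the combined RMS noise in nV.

Uncorrelated sources add in power (mean-square): V_tot = √(ΣV_i²)
V_tot = √[(4.41×10⁻⁹)² + (2.33×10⁻⁹)²] = 4.99×10⁻⁹ V = 4.99 nV

4.99 nV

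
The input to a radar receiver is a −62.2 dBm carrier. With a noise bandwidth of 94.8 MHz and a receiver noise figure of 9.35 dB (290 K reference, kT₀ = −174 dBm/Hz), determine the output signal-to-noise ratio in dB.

22.7 dB

Noise floor: N = −174 + 10 log₁₀(B) + NF
10 log₁₀(9.48×10⁷) = 79.77 dB
N = −174 + 79.77 + 9.35 = −84.88 dBm
SNR = P_sig − N = −62.2 − (−84.88) = 22.68 dB → 22.7 dB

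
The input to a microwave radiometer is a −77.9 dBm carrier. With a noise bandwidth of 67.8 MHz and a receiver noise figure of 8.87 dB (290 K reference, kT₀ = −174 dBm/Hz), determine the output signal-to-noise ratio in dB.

8.9 dB

Noise floor: N = −174 + 10 log₁₀(B) + NF
10 log₁₀(6.78×10⁷) = 78.31 dB
N = −174 + 78.31 + 8.87 = −86.82 dBm
SNR = P_sig − N = −77.9 − (−86.82) = 8.92 dB → 8.9 dB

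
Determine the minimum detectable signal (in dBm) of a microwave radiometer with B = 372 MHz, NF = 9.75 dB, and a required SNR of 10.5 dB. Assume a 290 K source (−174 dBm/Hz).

−68.0 dBm

Sensitivity = −174 + 10 log₁₀(B) + NF + SNR_min
= −174 + 85.71 + 9.75 + 10.5
= −68.04 dBm → −68.0 dBm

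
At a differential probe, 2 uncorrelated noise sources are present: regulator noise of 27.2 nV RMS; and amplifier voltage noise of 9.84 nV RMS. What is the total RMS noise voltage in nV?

28.9 nV

Uncorrelated sources add in power (mean-square): V_tot = √(ΣV_i²)
V_tot = √[(2.72×10⁻⁸)² + (9.84×10⁻⁹)²] = 2.89×10⁻⁸ V = 28.9 nV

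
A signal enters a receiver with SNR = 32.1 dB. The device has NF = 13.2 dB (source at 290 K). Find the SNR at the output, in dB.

18.9 dB

By definition F = SNR_in/SNR_out, so in dB: SNR_out = SNR_in − NF
SNR_out = 32.1 − 13.2 = 18.9 dB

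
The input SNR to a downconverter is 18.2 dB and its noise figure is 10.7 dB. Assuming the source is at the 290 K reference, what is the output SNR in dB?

7.5 dB

By definition F = SNR_in/SNR_out, so in dB: SNR_out = SNR_in − NF
SNR_out = 18.2 − 10.7 = 7.5 dB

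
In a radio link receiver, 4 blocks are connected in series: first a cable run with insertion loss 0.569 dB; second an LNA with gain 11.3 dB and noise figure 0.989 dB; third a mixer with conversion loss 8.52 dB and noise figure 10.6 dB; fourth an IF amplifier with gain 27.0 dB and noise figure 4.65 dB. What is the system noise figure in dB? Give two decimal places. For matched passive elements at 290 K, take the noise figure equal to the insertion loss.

Convert to linear (a loss of L dB is a gain of −L dB): F_i = 10^(NF_i/10), G_i = 10^(G_i,dB/10)
  Stage 1: F_1 = 10^(0.569/10) = 1.140, G_1 = 10^(−0.569/10) = 0.8772
  Stage 2: F_2 = 10^(0.989/10) = 1.256, G_2 = 10^(11.3/10) = 13.49
  Stage 3: F_3 = 10^(10.6/10) = 11.48, G_3 = 10^(−8.52/10) = 0.1406
  Stage 4: F_4 = 10^(4.65/10) = 2.917, G_4 = 10^(27.0/10) = 501.2
Friis cascade:
  F = 1.140 + (1.256 − 1)/0.8772 + (11.48 − 1)/11.83 + (2.917 − 1)/1.664 = 3.470
NF = 10 log₁₀(3.470) = 5.40 dB

5.40 dB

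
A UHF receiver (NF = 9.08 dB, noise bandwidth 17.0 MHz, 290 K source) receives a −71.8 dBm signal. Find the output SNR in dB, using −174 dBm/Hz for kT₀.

Noise floor: N = −174 + 10 log₁₀(B) + NF
10 log₁₀(1.70×10⁷) = 72.3 dB
N = −174 + 72.3 + 9.08 = −92.62 dBm
SNR = P_sig − N = −71.8 − (−92.62) = 20.82 dB → 20.8 dB

20.8 dB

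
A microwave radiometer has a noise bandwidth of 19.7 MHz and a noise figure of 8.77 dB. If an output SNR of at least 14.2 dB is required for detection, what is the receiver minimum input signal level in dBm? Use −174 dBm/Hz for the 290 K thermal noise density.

Sensitivity = −174 + 10 log₁₀(B) + NF + SNR_min
= −174 + 72.94 + 8.77 + 14.2
= −78.09 dBm → −78.1 dBm

−78.1 dBm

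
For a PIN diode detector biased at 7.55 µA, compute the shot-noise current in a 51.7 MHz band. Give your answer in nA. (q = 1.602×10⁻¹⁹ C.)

I_n = √(2qI·B)
2qI·B = 2 × 1.602×10⁻¹⁹ × 7.55×10⁻⁶ × 5.17×10⁷ = 1.25×10⁻¹⁶ A²
I_n = √(1.25×10⁻¹⁶) = 1.12×10⁻⁸ A = 11.2 nA

11.2 nA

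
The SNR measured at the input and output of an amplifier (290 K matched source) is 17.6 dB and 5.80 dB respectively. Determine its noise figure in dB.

NF (dB) = SNR_in(dB) − SNR_out(dB) when the source is at T₀
NF = 17.6 − 5.80 = 11.80 dB

11.80 dB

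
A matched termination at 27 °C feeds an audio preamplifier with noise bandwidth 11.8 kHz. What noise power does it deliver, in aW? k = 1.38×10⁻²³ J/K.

T = 27 °C + 273.15 = 300.15 K
P_n = kTB = 1.38×10⁻²³ × 300.15 × 1.18×10⁴ = 4.89×10⁻¹⁷ W = 48.9 aW

48.9 aW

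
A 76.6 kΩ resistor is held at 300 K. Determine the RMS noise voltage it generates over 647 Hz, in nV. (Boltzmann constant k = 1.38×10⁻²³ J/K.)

V_n = √(4kTRB)
4kTRB = 4 × 1.38×10⁻²³ × 300 × 7.66×10⁴ × 6.47×10² = 8.21×10⁻¹³ V²
V_n = √(8.21×10⁻¹³) = 9.06×10⁻⁷ V = 906 nV

906 nV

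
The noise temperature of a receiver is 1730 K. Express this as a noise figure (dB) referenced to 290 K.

8.43 dB

F = 1 + T_e/T₀ = 1 + 1730/290 = 6.96552
NF = 10 log₁₀(6.96552) = 8.43 dB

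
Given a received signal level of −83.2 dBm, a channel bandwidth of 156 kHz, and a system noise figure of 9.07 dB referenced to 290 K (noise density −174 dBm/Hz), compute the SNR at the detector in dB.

Noise floor: N = −174 + 10 log₁₀(B) + NF
10 log₁₀(1.56×10⁵) = 51.93 dB
N = −174 + 51.93 + 9.07 = −113.00 dBm
SNR = P_sig − N = −83.2 − (−113.00) = 29.80 dB → 29.8 dB

29.8 dB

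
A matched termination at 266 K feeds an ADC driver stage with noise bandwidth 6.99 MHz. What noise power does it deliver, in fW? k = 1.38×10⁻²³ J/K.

25.7 fW

P_n = kTB = 1.38×10⁻²³ × 266 × 6.99×10⁶ = 2.57×10⁻¹⁴ W = 25.7 fW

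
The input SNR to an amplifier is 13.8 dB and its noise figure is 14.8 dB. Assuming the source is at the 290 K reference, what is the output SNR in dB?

−1.0 dB

By definition F = SNR_in/SNR_out, so in dB: SNR_out = SNR_in − NF
SNR_out = 13.8 − 14.8 = −1.0 dB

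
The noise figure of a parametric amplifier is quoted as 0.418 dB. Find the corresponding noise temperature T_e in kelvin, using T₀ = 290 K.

29.3 K

F = 10^(0.418/10) = 1.10103
T_e = (F − 1)·T₀ = (1.10103 − 1) × 290 = 29.3 K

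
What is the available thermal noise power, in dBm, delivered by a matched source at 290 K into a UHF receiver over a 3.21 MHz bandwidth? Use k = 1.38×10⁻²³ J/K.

P_n = kTB = 1.38×10⁻²³ × 290 × 3.21×10⁶ = 1.28×10⁻¹⁴ W
In dBm: 10 log₁₀(1.28×10⁻¹⁴ / 10⁻³) = −108.9 dBm

−108.9 dBm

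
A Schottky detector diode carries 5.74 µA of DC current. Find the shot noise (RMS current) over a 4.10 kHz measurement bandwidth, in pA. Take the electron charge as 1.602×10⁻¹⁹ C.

I_n = √(2qI·B)
2qI·B = 2 × 1.602×10⁻¹⁹ × 5.74×10⁻⁶ × 4.10×10³ = 7.54×10⁻²¹ A²
I_n = √(7.54×10⁻²¹) = 8.68×10⁻¹¹ A = 86.8 pA

86.8 pA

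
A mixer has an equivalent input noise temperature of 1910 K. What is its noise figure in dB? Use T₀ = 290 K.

8.80 dB

F = 1 + T_e/T₀ = 1 + 1910/290 = 7.58621
NF = 10 log₁₀(7.58621) = 8.80 dB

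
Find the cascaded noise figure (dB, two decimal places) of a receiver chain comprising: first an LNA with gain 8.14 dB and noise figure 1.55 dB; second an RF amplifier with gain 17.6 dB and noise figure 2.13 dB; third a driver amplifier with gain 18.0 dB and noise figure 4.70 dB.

Convert to linear (a loss of L dB is a gain of −L dB): F_i = 10^(NF_i/10), G_i = 10^(G_i,dB/10)
  Stage 1: F_1 = 10^(1.55/10) = 1.429, G_1 = 10^(8.14/10) = 6.516
  Stage 2: F_2 = 10^(2.13/10) = 1.633, G_2 = 10^(17.6/10) = 57.54
  Stage 3: F_3 = 10^(4.70/10) = 2.951, G_3 = 10^(18.0/10) = 63.10
Friis cascade:
  F = 1.429 + (1.633 − 1)/6.516 + (2.951 − 1)/375.0 = 1.531
NF = 10 log₁₀(1.531) = 1.85 dB

1.85 dB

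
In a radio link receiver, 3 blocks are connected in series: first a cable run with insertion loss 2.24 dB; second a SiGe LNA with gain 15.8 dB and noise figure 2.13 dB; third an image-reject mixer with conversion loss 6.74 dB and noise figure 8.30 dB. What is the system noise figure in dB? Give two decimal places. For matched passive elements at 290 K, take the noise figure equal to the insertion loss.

Convert to linear (a loss of L dB is a gain of −L dB): F_i = 10^(NF_i/10), G_i = 10^(G_i,dB/10)
  Stage 1: F_1 = 10^(2.24/10) = 1.675, G_1 = 10^(−2.24/10) = 0.5970
  Stage 2: F_2 = 10^(2.13/10) = 1.633, G_2 = 10^(15.8/10) = 38.02
  Stage 3: F_3 = 10^(8.30/10) = 6.761, G_3 = 10^(−6.74/10) = 0.2118
Friis cascade:
  F = 1.675 + (1.633 − 1)/0.5970 + (6.761 − 1)/22.70 = 2.989
NF = 10 log₁₀(2.989) = 4.76 dB

4.76 dB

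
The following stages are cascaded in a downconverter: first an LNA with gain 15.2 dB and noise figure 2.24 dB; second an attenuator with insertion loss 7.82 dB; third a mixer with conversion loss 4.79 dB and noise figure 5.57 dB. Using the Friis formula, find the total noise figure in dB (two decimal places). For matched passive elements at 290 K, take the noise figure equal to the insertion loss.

3.62 dB

Convert to linear (a loss of L dB is a gain of −L dB): F_i = 10^(NF_i/10), G_i = 10^(G_i,dB/10)
  Stage 1: F_1 = 10^(2.24/10) = 1.675, G_1 = 10^(15.2/10) = 33.11
  Stage 2: F_2 = 10^(7.82/10) = 6.053, G_2 = 10^(−7.82/10) = 0.1652
  Stage 3: F_3 = 10^(5.57/10) = 3.606, G_3 = 10^(−4.79/10) = 0.3319
Friis cascade:
  F = 1.675 + (6.053 − 1)/33.11 + (3.606 − 1)/5.470 = 2.304
NF = 10 log₁₀(2.304) = 3.62 dB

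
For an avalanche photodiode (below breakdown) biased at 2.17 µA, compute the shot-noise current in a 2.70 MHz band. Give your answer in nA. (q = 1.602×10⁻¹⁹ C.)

1.37 nA

I_n = √(2qI·B)
2qI·B = 2 × 1.602×10⁻¹⁹ × 2.17×10⁻⁶ × 2.70×10⁶ = 1.88×10⁻¹⁸ A²
I_n = √(1.88×10⁻¹⁸) = 1.37×10⁻⁹ A = 1.37 nA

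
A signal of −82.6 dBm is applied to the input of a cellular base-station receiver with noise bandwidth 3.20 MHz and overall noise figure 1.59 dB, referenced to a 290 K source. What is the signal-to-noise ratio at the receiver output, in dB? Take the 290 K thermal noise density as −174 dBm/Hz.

24.8 dB

Noise floor: N = −174 + 10 log₁₀(B) + NF
10 log₁₀(3.20×10⁶) = 65.05 dB
N = −174 + 65.05 + 1.59 = −107.36 dBm
SNR = P_sig − N = −82.6 − (−107.36) = 24.76 dB → 24.8 dB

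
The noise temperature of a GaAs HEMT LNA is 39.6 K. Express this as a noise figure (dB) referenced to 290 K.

F = 1 + T_e/T₀ = 1 + 39.6/290 = 1.13655
NF = 10 log₁₀(1.13655) = 0.556 dB

0.556 dB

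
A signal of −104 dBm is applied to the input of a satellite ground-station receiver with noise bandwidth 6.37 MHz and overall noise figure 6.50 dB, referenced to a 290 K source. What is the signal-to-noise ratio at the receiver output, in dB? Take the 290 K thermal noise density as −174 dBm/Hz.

Noise floor: N = −174 + 10 log₁₀(B) + NF
10 log₁₀(6.37×10⁶) = 68.04 dB
N = −174 + 68.04 + 6.50 = −99.46 dBm
SNR = P_sig − N = −104 − (−99.46) = −4.54 dB → −4.5 dB

−4.5 dB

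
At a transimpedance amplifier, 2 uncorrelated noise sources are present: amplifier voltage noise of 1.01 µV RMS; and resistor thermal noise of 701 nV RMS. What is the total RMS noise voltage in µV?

1.23 µV

Uncorrelated sources add in power (mean-square): V_tot = √(ΣV_i²)
V_tot = √[(1.01×10⁻⁶)² + (7.01×10⁻⁷)²] = 1.23×10⁻⁶ V = 1.23 µV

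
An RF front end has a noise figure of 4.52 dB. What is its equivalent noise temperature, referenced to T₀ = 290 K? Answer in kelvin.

531 K

F = 10^(4.52/10) = 2.83139
T_e = (F − 1)·T₀ = (2.83139 − 1) × 290 = 531 K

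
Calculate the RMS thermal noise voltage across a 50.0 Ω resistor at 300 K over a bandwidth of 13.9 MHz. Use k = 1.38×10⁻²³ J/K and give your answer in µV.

3.39 µV

V_n = √(4kTRB)
4kTRB = 4 × 1.38×10⁻²³ × 300 × 5.00×10¹ × 1.39×10⁷ = 1.15×10⁻¹¹ V²
V_n = √(1.15×10⁻¹¹) = 3.39×10⁻⁶ V = 3.39 µV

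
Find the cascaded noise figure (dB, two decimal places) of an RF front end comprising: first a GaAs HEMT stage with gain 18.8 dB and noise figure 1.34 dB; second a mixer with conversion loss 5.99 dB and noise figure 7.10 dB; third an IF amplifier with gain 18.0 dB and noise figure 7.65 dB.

Convert to linear (a loss of L dB is a gain of −L dB): F_i = 10^(NF_i/10), G_i = 10^(G_i,dB/10)
  Stage 1: F_1 = 10^(1.34/10) = 1.361, G_1 = 10^(18.8/10) = 75.86
  Stage 2: F_2 = 10^(7.10/10) = 5.129, G_2 = 10^(−5.99/10) = 0.2518
  Stage 3: F_3 = 10^(7.65/10) = 5.821, G_3 = 10^(18.0/10) = 63.10
Friis cascade:
  F = 1.361 + (5.129 − 1)/75.86 + (5.821 − 1)/19.10 = 1.668
NF = 10 log₁₀(1.668) = 2.22 dB

2.22 dB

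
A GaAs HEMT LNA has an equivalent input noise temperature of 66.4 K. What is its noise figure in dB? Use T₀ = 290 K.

F = 1 + T_e/T₀ = 1 + 66.4/290 = 1.22897
NF = 10 log₁₀(1.22897) = 0.895 dB

0.895 dB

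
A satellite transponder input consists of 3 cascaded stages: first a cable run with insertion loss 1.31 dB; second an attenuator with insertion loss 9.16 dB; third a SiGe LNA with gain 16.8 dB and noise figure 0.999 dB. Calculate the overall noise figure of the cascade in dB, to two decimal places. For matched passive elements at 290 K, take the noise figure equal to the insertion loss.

11.47 dB

Convert to linear (a loss of L dB is a gain of −L dB): F_i = 10^(NF_i/10), G_i = 10^(G_i,dB/10)
  Stage 1: F_1 = 10^(1.31/10) = 1.352, G_1 = 10^(−1.31/10) = 0.7396
  Stage 2: F_2 = 10^(9.16/10) = 8.241, G_2 = 10^(−9.16/10) = 0.1213
  Stage 3: F_3 = 10^(0.999/10) = 1.259, G_3 = 10^(16.8/10) = 47.86
Friis cascade:
  F = 1.352 + (8.241 − 1)/0.7396 + (1.259 − 1)/0.08974 = 14.02
NF = 10 log₁₀(14.02) = 11.47 dB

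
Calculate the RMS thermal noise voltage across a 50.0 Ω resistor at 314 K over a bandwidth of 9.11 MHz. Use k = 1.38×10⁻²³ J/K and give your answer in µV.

V_n = √(4kTRB)
4kTRB = 4 × 1.38×10⁻²³ × 314 × 5.00×10¹ × 9.11×10⁶ = 7.90×10⁻¹² V²
V_n = √(7.90×10⁻¹²) = 2.81×10⁻⁶ V = 2.81 µV

2.81 µV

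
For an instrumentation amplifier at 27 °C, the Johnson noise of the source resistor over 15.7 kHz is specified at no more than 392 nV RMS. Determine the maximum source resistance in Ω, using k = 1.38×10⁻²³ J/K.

T = 27 °C + 273.15 = 300.15 K
Johnson–Nyquist: V_n = √(4kTRB) ⇒ R = V_n² / (4kTB)
4kTB = 4 × 1.38×10⁻²³ × 300.15 × 1.57×10⁴ = 2.60×10⁻¹⁶
R = (3.92×10⁻⁷)² / 2.60×10⁻¹⁶ = 5.91×10² Ω = 591 Ω

591 Ω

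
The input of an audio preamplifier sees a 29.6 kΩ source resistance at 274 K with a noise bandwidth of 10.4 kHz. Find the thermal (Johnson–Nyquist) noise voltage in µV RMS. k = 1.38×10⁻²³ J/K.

V_n = √(4kTRB)
4kTRB = 4 × 1.38×10⁻²³ × 274 × 2.96×10⁴ × 1.04×10⁴ = 4.66×10⁻¹² V²
V_n = √(4.66×10⁻¹²) = 2.16×10⁻⁶ V = 2.16 µV

2.16 µV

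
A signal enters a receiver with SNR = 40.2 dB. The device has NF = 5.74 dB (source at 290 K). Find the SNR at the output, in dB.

By definition F = SNR_in/SNR_out, so in dB: SNR_out = SNR_in − NF
SNR_out = 40.2 − 5.74 = 34.46 dB

34.46 dB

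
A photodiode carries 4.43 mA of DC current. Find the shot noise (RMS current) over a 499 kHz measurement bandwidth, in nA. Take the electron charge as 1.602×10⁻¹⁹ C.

I_n = √(2qI·B)
2qI·B = 2 × 1.602×10⁻¹⁹ × 4.43×10⁻³ × 4.99×10⁵ = 7.08×10⁻¹⁶ A²
I_n = √(7.08×10⁻¹⁶) = 2.66×10⁻⁸ A = 26.6 nA

26.6 nA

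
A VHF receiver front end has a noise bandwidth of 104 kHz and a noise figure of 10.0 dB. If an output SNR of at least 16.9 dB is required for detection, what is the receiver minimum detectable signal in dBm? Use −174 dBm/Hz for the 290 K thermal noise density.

Sensitivity = −174 + 10 log₁₀(B) + NF + SNR_min
= −174 + 50.17 + 10.0 + 16.9
= −96.93 dBm → −96.9 dBm

−96.9 dBm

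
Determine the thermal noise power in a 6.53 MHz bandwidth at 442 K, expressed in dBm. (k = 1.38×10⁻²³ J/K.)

P_n = kTB = 1.38×10⁻²³ × 442 × 6.53×10⁶ = 3.98×10⁻¹⁴ W
In dBm: 10 log₁₀(3.98×10⁻¹⁴ / 10⁻³) = −104.0 dBm

−104.0 dBm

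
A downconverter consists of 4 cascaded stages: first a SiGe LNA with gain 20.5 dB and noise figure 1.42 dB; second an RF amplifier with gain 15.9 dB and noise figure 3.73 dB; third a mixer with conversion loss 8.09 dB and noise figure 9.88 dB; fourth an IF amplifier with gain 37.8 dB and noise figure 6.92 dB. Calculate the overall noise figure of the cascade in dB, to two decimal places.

Convert to linear (a loss of L dB is a gain of −L dB): F_i = 10^(NF_i/10), G_i = 10^(G_i,dB/10)
  Stage 1: F_1 = 10^(1.42/10) = 1.387, G_1 = 10^(20.5/10) = 112.2
  Stage 2: F_2 = 10^(3.73/10) = 2.360, G_2 = 10^(15.9/10) = 38.90
  Stage 3: F_3 = 10^(9.88/10) = 9.727, G_3 = 10^(−8.09/10) = 0.1552
  Stage 4: F_4 = 10^(6.92/10) = 4.920, G_4 = 10^(37.8/10) = 6026
Friis cascade:
  F = 1.387 + (2.360 − 1)/112.2 + (9.727 − 1)/4365 + (4.920 − 1)/677.6 = 1.407
NF = 10 log₁₀(1.407) = 1.48 dB

1.48 dB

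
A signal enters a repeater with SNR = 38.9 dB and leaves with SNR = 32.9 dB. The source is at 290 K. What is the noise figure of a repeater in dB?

NF (dB) = SNR_in(dB) − SNR_out(dB) when the source is at T₀
NF = 38.9 − 32.9 = 6.0 dB

6.0 dB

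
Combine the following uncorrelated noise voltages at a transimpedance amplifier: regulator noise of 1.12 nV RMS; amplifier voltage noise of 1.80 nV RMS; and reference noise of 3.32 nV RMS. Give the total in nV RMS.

Uncorrelated sources add in power (mean-square): V_tot = √(ΣV_i²)
V_tot = √[(1.12×10⁻⁹)² + (1.80×10⁻⁹)² + (3.32×10⁻⁹)²] = 3.94×10⁻⁹ V = 3.94 nV

3.94 nV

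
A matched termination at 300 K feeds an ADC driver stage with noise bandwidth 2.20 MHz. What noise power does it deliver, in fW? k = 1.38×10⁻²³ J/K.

P_n = kTB = 1.38×10⁻²³ × 300 × 2.20×10⁶ = 9.11×10⁻¹⁵ W = 9.11 fW

9.11 fW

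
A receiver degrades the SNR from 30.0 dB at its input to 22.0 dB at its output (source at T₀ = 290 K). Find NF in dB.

8.0 dB

NF (dB) = SNR_in(dB) − SNR_out(dB) when the source is at T₀
NF = 30.0 − 22.0 = 8.0 dB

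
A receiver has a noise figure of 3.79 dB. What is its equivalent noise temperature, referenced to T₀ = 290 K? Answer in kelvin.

404 K

F = 10^(3.79/10) = 2.39332
T_e = (F − 1)·T₀ = (2.39332 − 1) × 290 = 404 K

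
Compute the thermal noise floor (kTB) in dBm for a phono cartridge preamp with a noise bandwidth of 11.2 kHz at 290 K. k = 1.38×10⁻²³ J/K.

P_n = kTB = 1.38×10⁻²³ × 290 × 1.12×10⁴ = 4.48×10⁻¹⁷ W
In dBm: 10 log₁₀(4.48×10⁻¹⁷ / 10⁻³) = −133.5 dBm

−133.5 dBm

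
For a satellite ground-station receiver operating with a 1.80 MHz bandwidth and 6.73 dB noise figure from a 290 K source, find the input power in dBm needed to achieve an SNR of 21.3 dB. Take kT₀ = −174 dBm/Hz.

−83.4 dBm

Sensitivity = −174 + 10 log₁₀(B) + NF + SNR_min
= −174 + 62.55 + 6.73 + 21.3
= −83.42 dBm → −83.4 dBm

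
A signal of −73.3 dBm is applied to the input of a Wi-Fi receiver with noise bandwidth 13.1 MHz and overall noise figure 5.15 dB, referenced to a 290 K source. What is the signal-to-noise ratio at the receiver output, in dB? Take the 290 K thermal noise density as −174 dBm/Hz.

Noise floor: N = −174 + 10 log₁₀(B) + NF
10 log₁₀(1.31×10⁷) = 71.17 dB
N = −174 + 71.17 + 5.15 = −97.68 dBm
SNR = P_sig − N = −73.3 − (−97.68) = 24.38 dB → 24.4 dB

24.4 dB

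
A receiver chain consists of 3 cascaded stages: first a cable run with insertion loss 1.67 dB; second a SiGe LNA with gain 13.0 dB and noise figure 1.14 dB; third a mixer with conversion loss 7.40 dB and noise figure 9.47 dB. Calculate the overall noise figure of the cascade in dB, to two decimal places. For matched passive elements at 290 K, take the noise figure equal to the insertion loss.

Convert to linear (a loss of L dB is a gain of −L dB): F_i = 10^(NF_i/10), G_i = 10^(G_i,dB/10)
  Stage 1: F_1 = 10^(1.67/10) = 1.469, G_1 = 10^(−1.67/10) = 0.6808
  Stage 2: F_2 = 10^(1.14/10) = 1.300, G_2 = 10^(13.0/10) = 19.95
  Stage 3: F_3 = 10^(9.47/10) = 8.851, G_3 = 10^(−7.40/10) = 0.1820
Friis cascade:
  F = 1.469 + (1.300 − 1)/0.6808 + (8.851 − 1)/13.58 = 2.488
NF = 10 log₁₀(2.488) = 3.96 dB

3.96 dB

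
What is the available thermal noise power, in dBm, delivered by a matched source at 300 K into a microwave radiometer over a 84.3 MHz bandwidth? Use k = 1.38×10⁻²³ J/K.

P_n = kTB = 1.38×10⁻²³ × 300 × 8.43×10⁷ = 3.49×10⁻¹³ W
In dBm: 10 log₁₀(3.49×10⁻¹³ / 10⁻³) = −94.6 dBm

−94.6 dBm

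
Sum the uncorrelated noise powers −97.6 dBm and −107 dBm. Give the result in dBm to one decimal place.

Convert to linear, add, convert back:
P₁ = 1.74×10⁻¹³ W, P₂ = 2.00×10⁻¹⁴ W
P_tot = 1.94×10⁻¹³ W → 10 log₁₀(P_tot / 10⁻³) = −97.1 dBm

−97.1 dBm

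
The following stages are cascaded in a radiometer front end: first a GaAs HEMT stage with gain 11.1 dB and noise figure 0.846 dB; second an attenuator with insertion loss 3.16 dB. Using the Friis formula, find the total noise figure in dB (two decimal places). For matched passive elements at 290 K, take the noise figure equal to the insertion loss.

1.13 dB

Convert to linear (a loss of L dB is a gain of −L dB): F_i = 10^(NF_i/10), G_i = 10^(G_i,dB/10)
  Stage 1: F_1 = 10^(0.846/10) = 1.215, G_1 = 10^(11.1/10) = 12.88
  Stage 2: F_2 = 10^(3.16/10) = 2.070, G_2 = 10^(−3.16/10) = 0.4831
Friis cascade:
  F = 1.215 + (2.070 − 1)/12.88 = 1.298
NF = 10 log₁₀(1.298) = 1.13 dB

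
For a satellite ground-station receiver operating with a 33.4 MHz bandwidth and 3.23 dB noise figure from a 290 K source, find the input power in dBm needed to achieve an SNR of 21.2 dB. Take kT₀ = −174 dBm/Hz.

−74.3 dBm

Sensitivity = −174 + 10 log₁₀(B) + NF + SNR_min
= −174 + 75.24 + 3.23 + 21.2
= −74.33 dBm → −74.3 dBm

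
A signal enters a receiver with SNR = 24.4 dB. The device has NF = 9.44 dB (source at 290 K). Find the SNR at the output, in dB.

By definition F = SNR_in/SNR_out, so in dB: SNR_out = SNR_in − NF
SNR_out = 24.4 − 9.44 = 14.96 dB

14.96 dB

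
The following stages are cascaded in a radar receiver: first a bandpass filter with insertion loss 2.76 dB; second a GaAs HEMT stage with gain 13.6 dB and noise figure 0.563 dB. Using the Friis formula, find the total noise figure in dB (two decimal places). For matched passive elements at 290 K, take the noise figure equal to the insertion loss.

3.32 dB

Convert to linear (a loss of L dB is a gain of −L dB): F_i = 10^(NF_i/10), G_i = 10^(G_i,dB/10)
  Stage 1: F_1 = 10^(2.76/10) = 1.888, G_1 = 10^(−2.76/10) = 0.5297
  Stage 2: F_2 = 10^(0.563/10) = 1.138, G_2 = 10^(13.6/10) = 22.91
Friis cascade:
  F = 1.888 + (1.138 − 1)/0.5297 = 2.149
NF = 10 log₁₀(2.149) = 3.32 dB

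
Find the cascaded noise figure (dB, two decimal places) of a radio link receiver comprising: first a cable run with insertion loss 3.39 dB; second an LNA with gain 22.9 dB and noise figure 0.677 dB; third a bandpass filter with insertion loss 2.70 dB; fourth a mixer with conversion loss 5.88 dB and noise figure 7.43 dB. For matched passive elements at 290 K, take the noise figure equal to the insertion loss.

4.24 dB

Convert to linear (a loss of L dB is a gain of −L dB): F_i = 10^(NF_i/10), G_i = 10^(G_i,dB/10)
  Stage 1: F_1 = 10^(3.39/10) = 2.183, G_1 = 10^(−3.39/10) = 0.4581
  Stage 2: F_2 = 10^(0.677/10) = 1.169, G_2 = 10^(22.9/10) = 195.0
  Stage 3: F_3 = 10^(2.70/10) = 1.862, G_3 = 10^(−2.70/10) = 0.5370
  Stage 4: F_4 = 10^(7.43/10) = 5.534, G_4 = 10^(−5.88/10) = 0.2582
Friis cascade:
  F = 2.183 + (1.169 − 1)/0.4581 + (1.862 − 1)/89.33 + (5.534 − 1)/47.97 = 2.655
NF = 10 log₁₀(2.655) = 4.24 dB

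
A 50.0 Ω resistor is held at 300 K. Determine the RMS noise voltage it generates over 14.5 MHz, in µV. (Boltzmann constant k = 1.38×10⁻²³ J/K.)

3.46 µV

V_n = √(4kTRB)
4kTRB = 4 × 1.38×10⁻²³ × 300 × 5.00×10¹ × 1.45×10⁷ = 1.20×10⁻¹¹ V²
V_n = √(1.20×10⁻¹¹) = 3.46×10⁻⁶ V = 3.46 µV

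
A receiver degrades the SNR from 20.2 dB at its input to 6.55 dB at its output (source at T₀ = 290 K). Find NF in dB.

13.65 dB

NF (dB) = SNR_in(dB) − SNR_out(dB) when the source is at T₀
NF = 20.2 − 6.55 = 13.65 dB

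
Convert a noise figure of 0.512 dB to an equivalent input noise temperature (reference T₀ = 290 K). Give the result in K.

36.3 K

F = 10^(0.512/10) = 1.12512
T_e = (F − 1)·T₀ = (1.12512 − 1) × 290 = 36.3 K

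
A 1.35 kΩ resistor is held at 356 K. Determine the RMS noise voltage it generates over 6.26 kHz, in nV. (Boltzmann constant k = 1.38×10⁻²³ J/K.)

V_n = √(4kTRB)
4kTRB = 4 × 1.38×10⁻²³ × 356 × 1.35×10³ × 6.26×10³ = 1.66×10⁻¹³ V²
V_n = √(1.66×10⁻¹³) = 4.08×10⁻⁷ V = 408 nV

408 nV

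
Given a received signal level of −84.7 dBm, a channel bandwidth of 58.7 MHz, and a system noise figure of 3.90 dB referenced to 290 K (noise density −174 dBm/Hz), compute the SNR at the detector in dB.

Noise floor: N = −174 + 10 log₁₀(B) + NF
10 log₁₀(5.87×10⁷) = 77.69 dB
N = −174 + 77.69 + 3.90 = −92.41 dBm
SNR = P_sig − N = −84.7 − (−92.41) = 7.71 dB → 7.7 dB

7.7 dB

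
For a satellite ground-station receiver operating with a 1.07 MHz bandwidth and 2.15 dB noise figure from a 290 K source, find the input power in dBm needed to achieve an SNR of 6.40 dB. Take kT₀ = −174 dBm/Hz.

Sensitivity = −174 + 10 log₁₀(B) + NF + SNR_min
= −174 + 60.29 + 2.15 + 6.40
= −105.16 dBm → −105.2 dBm

−105.2 dBm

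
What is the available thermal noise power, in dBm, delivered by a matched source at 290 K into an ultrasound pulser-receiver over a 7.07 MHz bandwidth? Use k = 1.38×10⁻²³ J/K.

P_n = kTB = 1.38×10⁻²³ × 290 × 7.07×10⁶ = 2.83×10⁻¹⁴ W
In dBm: 10 log₁₀(2.83×10⁻¹⁴ / 10⁻³) = −105.5 dBm

−105.5 dBm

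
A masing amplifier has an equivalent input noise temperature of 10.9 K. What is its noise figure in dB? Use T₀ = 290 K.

0.160 dB

F = 1 + T_e/T₀ = 1 + 10.9/290 = 1.03759
NF = 10 log₁₀(1.03759) = 0.160 dB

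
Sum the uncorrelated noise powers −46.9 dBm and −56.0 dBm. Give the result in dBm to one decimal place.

−46.4 dBm

Convert to linear, add, convert back:
P₁ = 2.04×10⁻⁸ W, P₂ = 2.51×10⁻⁹ W
P_tot = 2.29×10⁻⁸ W → 10 log₁₀(P_tot / 10⁻³) = −46.4 dBm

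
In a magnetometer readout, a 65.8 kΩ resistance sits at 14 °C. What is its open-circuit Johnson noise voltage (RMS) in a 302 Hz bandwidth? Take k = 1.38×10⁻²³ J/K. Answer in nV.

561 nV

T = 14 °C + 273.15 = 287.15 K
V_n = √(4kTRB)
4kTRB = 4 × 1.38×10⁻²³ × 287.15 × 6.58×10⁴ × 3.02×10² = 3.15×10⁻¹³ V²
V_n = √(3.15×10⁻¹³) = 5.61×10⁻⁷ V = 561 nV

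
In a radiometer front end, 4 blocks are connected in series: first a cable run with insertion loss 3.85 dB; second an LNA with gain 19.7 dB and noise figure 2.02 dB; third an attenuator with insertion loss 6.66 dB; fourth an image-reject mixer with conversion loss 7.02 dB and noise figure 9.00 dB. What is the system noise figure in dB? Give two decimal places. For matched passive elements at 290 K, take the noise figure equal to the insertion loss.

6.81 dB

Convert to linear (a loss of L dB is a gain of −L dB): F_i = 10^(NF_i/10), G_i = 10^(G_i,dB/10)
  Stage 1: F_1 = 10^(3.85/10) = 2.427, G_1 = 10^(−3.85/10) = 0.4121
  Stage 2: F_2 = 10^(2.02/10) = 1.592, G_2 = 10^(19.7/10) = 93.33
  Stage 3: F_3 = 10^(6.66/10) = 4.634, G_3 = 10^(−6.66/10) = 0.2158
  Stage 4: F_4 = 10^(9.00/10) = 7.943, G_4 = 10^(−7.02/10) = 0.1986
Friis cascade:
  F = 2.427 + (1.592 − 1)/0.4121 + (4.634 − 1)/38.46 + (7.943 − 1)/8.299 = 4.795
NF = 10 log₁₀(4.795) = 6.81 dB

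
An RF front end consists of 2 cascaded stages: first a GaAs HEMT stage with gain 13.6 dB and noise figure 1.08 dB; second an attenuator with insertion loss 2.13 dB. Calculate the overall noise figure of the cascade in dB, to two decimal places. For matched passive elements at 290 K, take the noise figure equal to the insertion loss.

1.17 dB

Convert to linear (a loss of L dB is a gain of −L dB): F_i = 10^(NF_i/10), G_i = 10^(G_i,dB/10)
  Stage 1: F_1 = 10^(1.08/10) = 1.282, G_1 = 10^(13.6/10) = 22.91
  Stage 2: F_2 = 10^(2.13/10) = 1.633, G_2 = 10^(−2.13/10) = 0.6124
Friis cascade:
  F = 1.282 + (1.633 − 1)/22.91 = 1.310
NF = 10 log₁₀(1.310) = 1.17 dB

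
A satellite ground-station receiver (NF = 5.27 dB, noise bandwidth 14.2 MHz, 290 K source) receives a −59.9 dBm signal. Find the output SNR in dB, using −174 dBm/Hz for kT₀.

37.3 dB

Noise floor: N = −174 + 10 log₁₀(B) + NF
10 log₁₀(1.42×10⁷) = 71.52 dB
N = −174 + 71.52 + 5.27 = −97.21 dBm
SNR = P_sig − N = −59.9 − (−97.21) = 37.31 dB → 37.3 dB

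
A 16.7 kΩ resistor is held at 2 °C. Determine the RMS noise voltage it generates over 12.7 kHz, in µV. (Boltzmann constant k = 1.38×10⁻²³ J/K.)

T = 2 °C + 273.15 = 275.15 K
V_n = √(4kTRB)
4kTRB = 4 × 1.38×10⁻²³ × 275.15 × 1.67×10⁴ × 1.27×10⁴ = 3.22×10⁻¹² V²
V_n = √(3.22×10⁻¹²) = 1.79×10⁻⁶ V = 1.79 µV

1.79 µV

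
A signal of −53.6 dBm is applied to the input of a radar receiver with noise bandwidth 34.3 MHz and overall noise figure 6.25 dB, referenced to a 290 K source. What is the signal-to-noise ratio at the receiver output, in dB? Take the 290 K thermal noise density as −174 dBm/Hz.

38.8 dB

Noise floor: N = −174 + 10 log₁₀(B) + NF
10 log₁₀(3.43×10⁷) = 75.35 dB
N = −174 + 75.35 + 6.25 = −92.40 dBm
SNR = P_sig − N = −53.6 − (−92.40) = 38.80 dB → 38.8 dB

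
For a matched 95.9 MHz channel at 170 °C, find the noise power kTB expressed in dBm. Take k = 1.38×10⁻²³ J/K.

−92.3 dBm

T = 170 °C + 273.15 = 443.15 K
P_n = kTB = 1.38×10⁻²³ × 443.15 × 9.59×10⁷ = 5.86×10⁻¹³ W
In dBm: 10 log₁₀(5.86×10⁻¹³ / 10⁻³) = −92.3 dBm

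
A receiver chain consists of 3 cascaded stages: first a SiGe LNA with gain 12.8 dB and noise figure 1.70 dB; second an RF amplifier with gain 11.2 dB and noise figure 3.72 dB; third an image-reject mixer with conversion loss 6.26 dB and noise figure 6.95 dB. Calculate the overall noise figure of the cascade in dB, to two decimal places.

Convert to linear (a loss of L dB is a gain of −L dB): F_i = 10^(NF_i/10), G_i = 10^(G_i,dB/10)
  Stage 1: F_1 = 10^(1.70/10) = 1.479, G_1 = 10^(12.8/10) = 19.05
  Stage 2: F_2 = 10^(3.72/10) = 2.355, G_2 = 10^(11.2/10) = 13.18
  Stage 3: F_3 = 10^(6.95/10) = 4.955, G_3 = 10^(−6.26/10) = 0.2366
Friis cascade:
  F = 1.479 + (2.355 − 1)/19.05 + (4.955 − 1)/251.2 = 1.566
NF = 10 log₁₀(1.566) = 1.95 dB

1.95 dB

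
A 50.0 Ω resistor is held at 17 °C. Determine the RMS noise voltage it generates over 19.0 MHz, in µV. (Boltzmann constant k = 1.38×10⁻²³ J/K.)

3.90 µV

T = 17 °C + 273.15 = 290.15 K
V_n = √(4kTRB)
4kTRB = 4 × 1.38×10⁻²³ × 290.15 × 5.00×10¹ × 1.90×10⁷ = 1.52×10⁻¹¹ V²
V_n = √(1.52×10⁻¹¹) = 3.90×10⁻⁶ V = 3.90 µV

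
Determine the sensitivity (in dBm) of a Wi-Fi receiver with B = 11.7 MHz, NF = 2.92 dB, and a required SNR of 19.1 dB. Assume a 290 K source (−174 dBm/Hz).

Sensitivity = −174 + 10 log₁₀(B) + NF + SNR_min
= −174 + 70.68 + 2.92 + 19.1
= −81.30 dBm → −81.3 dBm

−81.3 dBm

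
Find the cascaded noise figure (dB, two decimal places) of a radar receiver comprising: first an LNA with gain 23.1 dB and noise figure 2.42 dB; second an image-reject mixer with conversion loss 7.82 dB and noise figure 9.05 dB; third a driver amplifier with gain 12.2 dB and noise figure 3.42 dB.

Convert to linear (a loss of L dB is a gain of −L dB): F_i = 10^(NF_i/10), G_i = 10^(G_i,dB/10)
  Stage 1: F_1 = 10^(2.42/10) = 1.746, G_1 = 10^(23.1/10) = 204.2
  Stage 2: F_2 = 10^(9.05/10) = 8.035, G_2 = 10^(−7.82/10) = 0.1652
  Stage 3: F_3 = 10^(3.42/10) = 2.198, G_3 = 10^(12.2/10) = 16.60
Friis cascade:
  F = 1.746 + (8.035 − 1)/204.2 + (2.198 − 1)/33.73 = 1.816
NF = 10 log₁₀(1.816) = 2.59 dB

2.59 dB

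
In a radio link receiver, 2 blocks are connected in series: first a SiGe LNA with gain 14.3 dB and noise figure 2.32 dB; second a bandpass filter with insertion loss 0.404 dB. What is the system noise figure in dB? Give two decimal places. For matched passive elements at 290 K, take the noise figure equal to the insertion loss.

Convert to linear (a loss of L dB is a gain of −L dB): F_i = 10^(NF_i/10), G_i = 10^(G_i,dB/10)
  Stage 1: F_1 = 10^(2.32/10) = 1.706, G_1 = 10^(14.3/10) = 26.92
  Stage 2: F_2 = 10^(0.404/10) = 1.097, G_2 = 10^(−0.404/10) = 0.9112
Friis cascade:
  F = 1.706 + (1.097 − 1)/26.92 = 1.710
NF = 10 log₁₀(1.710) = 2.33 dB

2.33 dB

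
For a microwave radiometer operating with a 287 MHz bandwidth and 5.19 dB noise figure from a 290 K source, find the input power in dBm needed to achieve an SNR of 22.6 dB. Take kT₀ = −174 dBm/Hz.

−61.6 dBm

Sensitivity = −174 + 10 log₁₀(B) + NF + SNR_min
= −174 + 84.58 + 5.19 + 22.6
= −61.63 dBm → −61.6 dBm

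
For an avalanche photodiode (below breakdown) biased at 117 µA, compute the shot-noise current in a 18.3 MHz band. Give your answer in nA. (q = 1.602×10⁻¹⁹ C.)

I_n = √(2qI·B)
2qI·B = 2 × 1.602×10⁻¹⁹ × 1.17×10⁻⁴ × 1.83×10⁷ = 6.86×10⁻¹⁶ A²
I_n = √(6.86×10⁻¹⁶) = 2.62×10⁻⁸ A = 26.2 nA

26.2 nA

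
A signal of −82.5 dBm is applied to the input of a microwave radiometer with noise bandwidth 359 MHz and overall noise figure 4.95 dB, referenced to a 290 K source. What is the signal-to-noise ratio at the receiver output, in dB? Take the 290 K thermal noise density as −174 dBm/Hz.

1.0 dB

Noise floor: N = −174 + 10 log₁₀(B) + NF
10 log₁₀(3.59×10⁸) = 85.55 dB
N = −174 + 85.55 + 4.95 = −83.50 dBm
SNR = P_sig − N = −82.5 − (−83.50) = 1.00 dB → 1.0 dB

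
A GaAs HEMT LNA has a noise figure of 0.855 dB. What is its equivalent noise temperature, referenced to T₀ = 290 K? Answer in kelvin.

F = 10^(0.855/10) = 1.21759
T_e = (F − 1)·T₀ = (1.21759 − 1) × 290 = 63.1 K

63.1 K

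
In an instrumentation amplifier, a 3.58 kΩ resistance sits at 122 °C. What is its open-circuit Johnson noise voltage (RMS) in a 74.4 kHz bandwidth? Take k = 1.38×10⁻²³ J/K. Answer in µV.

T = 122 °C + 273.15 = 395.15 K
V_n = √(4kTRB)
4kTRB = 4 × 1.38×10⁻²³ × 395.15 × 3.58×10³ × 7.44×10⁴ = 5.81×10⁻¹² V²
V_n = √(5.81×10⁻¹²) = 2.41×10⁻⁶ V = 2.41 µV

2.41 µV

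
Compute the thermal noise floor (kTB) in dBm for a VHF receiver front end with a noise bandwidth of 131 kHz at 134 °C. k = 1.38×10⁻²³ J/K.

T = 134 °C + 273.15 = 407.15 K
P_n = kTB = 1.38×10⁻²³ × 407.15 × 1.31×10⁵ = 7.36×10⁻¹⁶ W
In dBm: 10 log₁₀(7.36×10⁻¹⁶ / 10⁻³) = −121.3 dBm

−121.3 dBm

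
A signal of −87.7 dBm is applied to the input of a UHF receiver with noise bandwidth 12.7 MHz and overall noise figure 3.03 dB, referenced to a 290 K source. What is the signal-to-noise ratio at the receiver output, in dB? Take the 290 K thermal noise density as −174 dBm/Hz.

12.2 dB

Noise floor: N = −174 + 10 log₁₀(B) + NF
10 log₁₀(1.27×10⁷) = 71.04 dB
N = −174 + 71.04 + 3.03 = −99.93 dBm
SNR = P_sig − N = −87.7 − (−99.93) = 12.23 dB → 12.2 dB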